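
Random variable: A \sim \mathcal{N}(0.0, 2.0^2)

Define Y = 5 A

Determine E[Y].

For Y = 5A:
E[Y] = 5 * E[A]
E[A] = 0.0 = 0
E[Y] = 5 * 0 = 0

0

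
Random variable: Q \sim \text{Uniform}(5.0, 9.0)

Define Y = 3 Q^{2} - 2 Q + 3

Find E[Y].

E[Y] = 3*E[Q²] - 2*E[Q] + 3
E[Q] = 7
E[Q²] = Var(Q) + (E[Q])² = 1.3333333 + 49 = 50.333333
E[Y] = 3*50.333333 - 2*7 + 3 = 140

140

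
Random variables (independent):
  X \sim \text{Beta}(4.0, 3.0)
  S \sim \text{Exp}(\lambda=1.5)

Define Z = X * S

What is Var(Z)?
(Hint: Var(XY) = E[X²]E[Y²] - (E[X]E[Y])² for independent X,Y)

Var(XY) = E[X²]E[Y²] - (E[X]E[Y])²
E[X] = 0.57142857, Var(X) = 0.030612245
E[S] = 0.66666667, Var(S) = 0.44444444
E[X²] = 0.030612245 + 0.57142857² = 0.35714286
E[S²] = 0.44444444 + 0.66666667² = 0.88888889
Var(Z) = 0.35714286*0.88888889 - (0.57142857*0.66666667)²
= 0.31746032 - 0.14512472 = 0.1723356

0.1723356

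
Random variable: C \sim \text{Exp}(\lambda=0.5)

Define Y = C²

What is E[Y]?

Using E[X²] = Var(X) + (E[X])²:
E[C] = 2
Var(C) = 1/0.5^2 = 4
E[C²] = 4 + 2² = 4 + 4 = 8

8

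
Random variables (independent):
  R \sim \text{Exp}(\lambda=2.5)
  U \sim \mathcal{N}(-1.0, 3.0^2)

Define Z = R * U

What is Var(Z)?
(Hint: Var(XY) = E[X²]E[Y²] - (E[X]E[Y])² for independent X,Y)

Var(XY) = E[X²]E[Y²] - (E[X]E[Y])²
E[R] = 0.4, Var(R) = 0.16
E[U] = -1, Var(U) = 9
E[R²] = 0.16 + 0.4² = 0.32
E[U²] = 9 + (-1)² = 10
Var(Z) = 0.32*10 - (0.4*(-1))²
= 3.2 - 0.16 = 3.04

3.04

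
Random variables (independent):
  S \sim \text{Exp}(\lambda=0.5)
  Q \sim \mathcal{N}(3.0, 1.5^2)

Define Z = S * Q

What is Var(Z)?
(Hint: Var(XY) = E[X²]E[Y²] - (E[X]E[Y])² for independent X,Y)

Var(XY) = E[X²]E[Y²] - (E[X]E[Y])²
E[S] = 2, Var(S) = 4
E[Q] = 3, Var(Q) = 2.25
E[S²] = 4 + 2² = 8
E[Q²] = 2.25 + 3² = 11.25
Var(Z) = 8*11.25 - (2*3)²
= 90 - 36 = 54

54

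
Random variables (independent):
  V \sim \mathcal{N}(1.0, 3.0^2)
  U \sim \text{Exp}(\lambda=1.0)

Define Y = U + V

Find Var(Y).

For independent RVs: Var(aX + bY) = a²Var(X) + b²Var(Y)
Var(V) = 9
Var(U) = 1
Var(Y) = 1²*9 + 1²*1
= 1*9 + 1*1 = 10

10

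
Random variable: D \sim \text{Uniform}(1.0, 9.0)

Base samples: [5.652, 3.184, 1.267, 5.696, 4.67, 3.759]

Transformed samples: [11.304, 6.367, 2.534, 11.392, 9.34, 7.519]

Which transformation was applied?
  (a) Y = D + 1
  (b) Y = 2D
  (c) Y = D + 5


Checking option (b) Y = 2D:
  D = 5.652 -> Y = 11.304 ✓
  D = 3.184 -> Y = 6.367 ✓
  D = 1.267 -> Y = 2.534 ✓
All samples match this transformation.

(b) 2D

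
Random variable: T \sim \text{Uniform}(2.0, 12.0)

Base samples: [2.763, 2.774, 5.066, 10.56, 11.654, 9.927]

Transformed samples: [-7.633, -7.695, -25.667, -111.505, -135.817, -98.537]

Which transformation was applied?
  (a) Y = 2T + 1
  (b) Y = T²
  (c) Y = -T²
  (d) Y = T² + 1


Checking option (c) Y = -T²:
  T = 2.763 -> Y = -7.633 ✓
  T = 2.774 -> Y = -7.695 ✓
  T = 5.066 -> Y = -25.667 ✓
All samples match this transformation.

(c) -T²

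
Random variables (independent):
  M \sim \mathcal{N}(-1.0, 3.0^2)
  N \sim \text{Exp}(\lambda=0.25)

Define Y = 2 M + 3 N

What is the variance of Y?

For independent RVs: Var(aX + bY) = a²Var(X) + b²Var(Y)
Var(M) = 9
Var(N) = 16
Var(Y) = 2²*9 + 3²*16
= 4*9 + 9*16 = 180

180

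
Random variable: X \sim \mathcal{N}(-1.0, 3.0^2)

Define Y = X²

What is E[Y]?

Using E[X²] = Var(X) + (E[X])²:
E[X] = -1
Var(X) = 3.0^2 = 9
E[X²] = 9 + (-1)² = 9 + 1 = 10

10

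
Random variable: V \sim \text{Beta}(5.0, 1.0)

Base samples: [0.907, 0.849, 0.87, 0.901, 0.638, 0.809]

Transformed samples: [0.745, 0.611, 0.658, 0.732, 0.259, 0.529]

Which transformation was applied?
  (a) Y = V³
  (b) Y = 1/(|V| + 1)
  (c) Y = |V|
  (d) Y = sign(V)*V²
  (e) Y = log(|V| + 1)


Checking option (a) Y = V³:
  V = 0.907 -> Y = 0.745 ✓
  V = 0.849 -> Y = 0.611 ✓
  V = 0.87 -> Y = 0.658 ✓
All samples match this transformation.

(a) V³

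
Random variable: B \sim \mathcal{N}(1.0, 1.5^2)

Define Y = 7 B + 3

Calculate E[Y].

For Y = 7B + 3:
E[Y] = 7 * E[B] + 3
E[B] = 1.0 = 1
E[Y] = 7 * 1 + 3 = 10

10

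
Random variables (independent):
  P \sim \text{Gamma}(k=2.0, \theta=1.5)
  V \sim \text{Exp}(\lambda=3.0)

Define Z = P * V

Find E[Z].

For independent RVs: E[XY] = E[X]*E[Y]
E[P] = 3
E[V] = 0.33333333
E[Z] = 3 * 0.33333333 = 1

1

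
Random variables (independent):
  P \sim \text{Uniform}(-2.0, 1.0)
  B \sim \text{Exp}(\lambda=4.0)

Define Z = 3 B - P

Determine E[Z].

E[Z] = -1*E[P] + 3*E[B]
E[P] = -0.5
E[B] = 0.25
E[Z] = -1*(-0.5) + 3*0.25 = 1.25

1.25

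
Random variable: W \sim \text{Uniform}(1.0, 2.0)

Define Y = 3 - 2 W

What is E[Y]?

For Y = -2W + 3:
E[Y] = -2 * E[W] + 3
E[W] = (1 + 2)/2 = 1.5
E[Y] = -2 * 1.5 + 3 = 0

0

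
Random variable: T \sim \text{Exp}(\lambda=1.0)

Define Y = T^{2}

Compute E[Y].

E[Y] = 1*E[T²]
E[T] = 1
E[T²] = Var(T) + (E[T])² = 1 + 1 = 2
E[Y] = 1*2 = 2

2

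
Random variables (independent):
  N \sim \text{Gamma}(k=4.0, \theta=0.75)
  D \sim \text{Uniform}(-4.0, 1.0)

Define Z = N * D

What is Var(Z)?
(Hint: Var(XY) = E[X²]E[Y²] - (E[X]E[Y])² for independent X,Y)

Var(XY) = E[X²]E[Y²] - (E[X]E[Y])²
E[N] = 3, Var(N) = 2.25
E[D] = -1.5, Var(D) = 2.0833333
E[N²] = 2.25 + 3² = 11.25
E[D²] = 2.0833333 + (-1.5)² = 4.3333333
Var(Z) = 11.25*4.3333333 - (3*(-1.5))²
= 48.75 - 20.25 = 28.5

28.5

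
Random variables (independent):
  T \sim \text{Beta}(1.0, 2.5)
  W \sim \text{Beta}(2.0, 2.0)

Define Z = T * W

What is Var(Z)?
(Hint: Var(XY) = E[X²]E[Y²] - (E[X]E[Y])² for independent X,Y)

Var(XY) = E[X²]E[Y²] - (E[X]E[Y])²
E[T] = 0.28571429, Var(T) = 0.045351474
E[W] = 0.5, Var(W) = 0.05
E[T²] = 0.045351474 + 0.28571429² = 0.12698413
E[W²] = 0.05 + 0.5² = 0.3
Var(Z) = 0.12698413*0.3 - (0.28571429*0.5)²
= 0.038095238 - 0.020408163 = 0.017687075

0.017687075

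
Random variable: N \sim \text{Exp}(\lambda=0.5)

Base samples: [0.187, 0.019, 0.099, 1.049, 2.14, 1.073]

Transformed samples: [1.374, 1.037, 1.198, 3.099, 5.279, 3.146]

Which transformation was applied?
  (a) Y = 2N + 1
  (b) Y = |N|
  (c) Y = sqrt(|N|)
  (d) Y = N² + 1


Checking option (a) Y = 2N + 1:
  N = 0.187 -> Y = 1.374 ✓
  N = 0.019 -> Y = 1.037 ✓
  N = 0.099 -> Y = 1.198 ✓
All samples match this transformation.

(a) 2N + 1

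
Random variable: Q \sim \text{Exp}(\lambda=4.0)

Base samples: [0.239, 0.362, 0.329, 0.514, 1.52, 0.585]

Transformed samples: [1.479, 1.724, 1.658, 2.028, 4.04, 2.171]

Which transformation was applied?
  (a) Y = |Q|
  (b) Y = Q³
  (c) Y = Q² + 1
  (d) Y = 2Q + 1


Checking option (d) Y = 2Q + 1:
  Q = 0.239 -> Y = 1.479 ✓
  Q = 0.362 -> Y = 1.724 ✓
  Q = 0.329 -> Y = 1.658 ✓
All samples match this transformation.

(d) 2Q + 1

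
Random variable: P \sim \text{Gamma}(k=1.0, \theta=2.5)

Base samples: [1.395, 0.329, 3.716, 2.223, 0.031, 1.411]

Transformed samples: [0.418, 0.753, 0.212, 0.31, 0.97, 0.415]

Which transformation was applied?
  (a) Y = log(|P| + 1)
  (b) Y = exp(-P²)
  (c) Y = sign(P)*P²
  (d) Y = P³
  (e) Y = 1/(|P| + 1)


Checking option (e) Y = 1/(|P| + 1):
  P = 1.395 -> Y = 0.418 ✓
  P = 0.329 -> Y = 0.753 ✓
  P = 3.716 -> Y = 0.212 ✓
All samples match this transformation.

(e) 1/(|P| + 1)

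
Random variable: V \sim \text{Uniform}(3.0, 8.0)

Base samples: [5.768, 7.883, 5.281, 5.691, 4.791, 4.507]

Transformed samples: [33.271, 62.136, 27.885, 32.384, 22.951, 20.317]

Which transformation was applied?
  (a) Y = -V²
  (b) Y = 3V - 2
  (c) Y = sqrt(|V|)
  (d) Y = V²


Checking option (d) Y = V²:
  V = 5.768 -> Y = 33.271 ✓
  V = 7.883 -> Y = 62.136 ✓
  V = 5.281 -> Y = 27.885 ✓
All samples match this transformation.

(d) V²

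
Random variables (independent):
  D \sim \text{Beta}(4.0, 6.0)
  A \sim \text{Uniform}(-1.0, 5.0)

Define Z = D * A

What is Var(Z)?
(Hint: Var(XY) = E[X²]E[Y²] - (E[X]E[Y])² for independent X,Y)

Var(XY) = E[X²]E[Y²] - (E[X]E[Y])²
E[D] = 0.4, Var(D) = 0.021818182
E[A] = 2, Var(A) = 3
E[D²] = 0.021818182 + 0.4² = 0.18181818
E[A²] = 3 + 2² = 7
Var(Z) = 0.18181818*7 - (0.4*2)²
= 1.2727273 - 0.64 = 0.63272727

0.63272727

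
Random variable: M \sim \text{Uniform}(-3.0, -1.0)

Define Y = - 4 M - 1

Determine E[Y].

For Y = -4M - 1:
E[Y] = -4 * E[M] - 1
E[M] = (-3 - 1)/2 = -2
E[Y] = -4 * (-2) - 1 = 7

7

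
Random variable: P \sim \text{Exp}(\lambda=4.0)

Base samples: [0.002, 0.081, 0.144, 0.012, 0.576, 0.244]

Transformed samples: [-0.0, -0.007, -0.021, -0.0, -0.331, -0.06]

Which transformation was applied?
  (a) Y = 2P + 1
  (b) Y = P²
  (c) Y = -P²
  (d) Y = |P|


Checking option (c) Y = -P²:
  P = 0.002 -> Y = -0.0 ✓
  P = 0.081 -> Y = -0.007 ✓
  P = 0.144 -> Y = -0.021 ✓
All samples match this transformation.

(c) -P²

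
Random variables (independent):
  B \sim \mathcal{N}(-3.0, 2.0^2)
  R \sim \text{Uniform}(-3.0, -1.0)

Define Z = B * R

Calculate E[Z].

For independent RVs: E[XY] = E[X]*E[Y]
E[B] = -3
E[R] = -2
E[Z] = -3 * (-2) = 6

6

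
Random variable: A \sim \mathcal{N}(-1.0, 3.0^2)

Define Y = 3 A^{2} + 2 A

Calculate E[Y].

E[Y] = 3*E[A²] + 2*E[A]
E[A] = -1
E[A²] = Var(A) + (E[A])² = 9 + 1 = 10
E[Y] = 3*10 + 2*(-1) = 28

28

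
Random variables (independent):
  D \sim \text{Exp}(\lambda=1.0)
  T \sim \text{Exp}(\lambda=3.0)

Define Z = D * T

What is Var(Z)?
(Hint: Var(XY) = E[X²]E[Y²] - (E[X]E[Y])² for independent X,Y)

Var(XY) = E[X²]E[Y²] - (E[X]E[Y])²
E[D] = 1, Var(D) = 1
E[T] = 0.33333333, Var(T) = 0.11111111
E[D²] = 1 + 1² = 2
E[T²] = 0.11111111 + 0.33333333² = 0.22222222
Var(Z) = 2*0.22222222 - (1*0.33333333)²
= 0.44444444 - 0.11111111 = 0.33333333

0.33333333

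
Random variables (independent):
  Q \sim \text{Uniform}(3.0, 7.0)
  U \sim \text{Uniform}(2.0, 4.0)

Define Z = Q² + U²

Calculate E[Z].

E[Z] = E[Q²] + E[U²]
E[Q²] = Var(Q) + E[Q]² = 1.3333333 + 25 = 26.333333
E[U²] = Var(U) + E[U]² = 0.33333333 + 9 = 9.3333333
E[Z] = 26.333333 + 9.3333333 = 35.666667

35.666667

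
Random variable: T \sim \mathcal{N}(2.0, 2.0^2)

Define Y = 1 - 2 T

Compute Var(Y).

For Y = aT + b: Var(Y) = a² * Var(T)
Var(T) = 2.0^2 = 4
Var(Y) = (-2)² * 4 = 4 * 4 = 16

16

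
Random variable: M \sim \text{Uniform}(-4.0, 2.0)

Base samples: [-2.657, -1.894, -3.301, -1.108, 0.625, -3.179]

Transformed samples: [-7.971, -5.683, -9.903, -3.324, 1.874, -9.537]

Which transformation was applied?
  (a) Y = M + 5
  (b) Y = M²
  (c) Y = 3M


Checking option (c) Y = 3M:
  M = -2.657 -> Y = -7.971 ✓
  M = -1.894 -> Y = -5.683 ✓
  M = -3.301 -> Y = -9.903 ✓
All samples match this transformation.

(c) 3M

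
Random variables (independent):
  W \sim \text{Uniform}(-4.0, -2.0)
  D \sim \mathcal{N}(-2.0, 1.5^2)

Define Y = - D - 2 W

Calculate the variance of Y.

For independent RVs: Var(aX + bY) = a²Var(X) + b²Var(Y)
Var(W) = 0.33333333
Var(D) = 2.25
Var(Y) = (-2)²*0.33333333 + (-1)²*2.25
= 4*0.33333333 + 1*2.25 = 3.5833333

3.5833333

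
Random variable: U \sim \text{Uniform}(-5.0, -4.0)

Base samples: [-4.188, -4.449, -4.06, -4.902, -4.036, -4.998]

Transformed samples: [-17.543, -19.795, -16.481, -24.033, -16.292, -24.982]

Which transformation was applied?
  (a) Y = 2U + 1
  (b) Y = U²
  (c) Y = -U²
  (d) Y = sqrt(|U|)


Checking option (c) Y = -U²:
  U = -4.188 -> Y = -17.543 ✓
  U = -4.449 -> Y = -19.795 ✓
  U = -4.06 -> Y = -16.481 ✓
All samples match this transformation.

(c) -U²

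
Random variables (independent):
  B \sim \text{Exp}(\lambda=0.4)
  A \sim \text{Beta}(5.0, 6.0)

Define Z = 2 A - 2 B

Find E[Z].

E[Z] = -2*E[B] + 2*E[A]
E[B] = 2.5
E[A] = 0.45454545
E[Z] = -2*2.5 + 2*0.45454545 = -4.0909091

-4.0909091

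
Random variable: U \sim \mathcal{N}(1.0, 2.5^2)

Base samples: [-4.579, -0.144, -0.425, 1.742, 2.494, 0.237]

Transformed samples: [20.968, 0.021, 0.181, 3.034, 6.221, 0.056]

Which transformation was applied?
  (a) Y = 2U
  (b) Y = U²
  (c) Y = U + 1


Checking option (b) Y = U²:
  U = -4.579 -> Y = 20.968 ✓
  U = -0.144 -> Y = 0.021 ✓
  U = -0.425 -> Y = 0.181 ✓
All samples match this transformation.

(b) U²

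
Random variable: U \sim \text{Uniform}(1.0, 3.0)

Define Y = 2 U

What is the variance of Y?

For Y = aU + b: Var(Y) = a² * Var(U)
Var(U) = (3 - 1)^2/12 = 0.33333333
Var(Y) = 2² * 0.33333333 = 4 * 0.33333333 = 1.3333333

1.3333333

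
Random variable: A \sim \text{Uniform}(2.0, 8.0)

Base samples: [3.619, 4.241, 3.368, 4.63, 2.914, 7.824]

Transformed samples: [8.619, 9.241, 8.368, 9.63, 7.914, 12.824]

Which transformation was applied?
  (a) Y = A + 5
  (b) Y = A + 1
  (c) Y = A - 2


Checking option (a) Y = A + 5:
  A = 3.619 -> Y = 8.619 ✓
  A = 4.241 -> Y = 9.241 ✓
  A = 3.368 -> Y = 8.368 ✓
All samples match this transformation.

(a) A + 5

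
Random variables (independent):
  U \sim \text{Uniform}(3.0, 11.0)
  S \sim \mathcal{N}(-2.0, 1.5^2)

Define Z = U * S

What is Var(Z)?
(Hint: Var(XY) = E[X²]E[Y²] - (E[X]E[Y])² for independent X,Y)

Var(XY) = E[X²]E[Y²] - (E[X]E[Y])²
E[U] = 7, Var(U) = 5.3333333
E[S] = -2, Var(S) = 2.25
E[U²] = 5.3333333 + 7² = 54.333333
E[S²] = 2.25 + (-2)² = 6.25
Var(Z) = 54.333333*6.25 - (7*(-2))²
= 339.58333 - 196 = 143.58333

143.58333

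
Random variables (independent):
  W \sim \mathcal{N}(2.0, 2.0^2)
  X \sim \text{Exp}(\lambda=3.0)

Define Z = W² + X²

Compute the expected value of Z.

E[Z] = E[W²] + E[X²]
E[W²] = Var(W) + E[W]² = 4 + 4 = 8
E[X²] = Var(X) + E[X]² = 0.11111111 + 0.11111111 = 0.22222222
E[Z] = 8 + 0.22222222 = 8.2222222

8.2222222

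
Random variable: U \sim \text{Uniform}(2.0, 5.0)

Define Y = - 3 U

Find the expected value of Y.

For Y = -3U:
E[Y] = -3 * E[U]
E[U] = (2 + 5)/2 = 3.5
E[Y] = -3 * 3.5 = -10.5

-10.5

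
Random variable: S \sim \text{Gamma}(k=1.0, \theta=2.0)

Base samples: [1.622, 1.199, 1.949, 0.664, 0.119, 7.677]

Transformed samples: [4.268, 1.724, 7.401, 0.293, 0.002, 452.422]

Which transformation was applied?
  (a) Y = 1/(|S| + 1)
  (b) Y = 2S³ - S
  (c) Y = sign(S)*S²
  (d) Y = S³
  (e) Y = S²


Checking option (d) Y = S³:
  S = 1.622 -> Y = 4.268 ✓
  S = 1.199 -> Y = 1.724 ✓
  S = 1.949 -> Y = 7.401 ✓
All samples match this transformation.

(d) S³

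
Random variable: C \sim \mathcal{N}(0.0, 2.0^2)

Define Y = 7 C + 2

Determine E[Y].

For Y = 7C + 2:
E[Y] = 7 * E[C] + 2
E[C] = 0.0 = 0
E[Y] = 7 * 0 + 2 = 2

2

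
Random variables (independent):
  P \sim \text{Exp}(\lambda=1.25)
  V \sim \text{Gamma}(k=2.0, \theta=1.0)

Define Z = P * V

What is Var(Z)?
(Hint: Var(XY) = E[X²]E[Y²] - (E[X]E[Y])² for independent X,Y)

Var(XY) = E[X²]E[Y²] - (E[X]E[Y])²
E[P] = 0.8, Var(P) = 0.64
E[V] = 2, Var(V) = 2
E[P²] = 0.64 + 0.8² = 1.28
E[V²] = 2 + 2² = 6
Var(Z) = 1.28*6 - (0.8*2)²
= 7.68 - 2.56 = 5.12

5.12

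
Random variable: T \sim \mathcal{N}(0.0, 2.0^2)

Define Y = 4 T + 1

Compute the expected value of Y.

For Y = 4T + 1:
E[Y] = 4 * E[T] + 1
E[T] = 0.0 = 0
E[Y] = 4 * 0 + 1 = 1

1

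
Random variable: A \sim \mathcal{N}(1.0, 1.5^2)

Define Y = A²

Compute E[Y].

Using E[X²] = Var(X) + (E[X])²:
E[A] = 1
Var(A) = 1.5^2 = 2.25
E[A²] = 2.25 + 1² = 2.25 + 1 = 3.25

3.25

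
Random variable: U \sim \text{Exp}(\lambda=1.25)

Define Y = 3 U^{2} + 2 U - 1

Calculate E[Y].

E[Y] = 3*E[U²] + 2*E[U] - 1
E[U] = 0.8
E[U²] = Var(U) + (E[U])² = 0.64 + 0.64 = 1.28
E[Y] = 3*1.28 + 2*0.8 - 1 = 4.44

4.44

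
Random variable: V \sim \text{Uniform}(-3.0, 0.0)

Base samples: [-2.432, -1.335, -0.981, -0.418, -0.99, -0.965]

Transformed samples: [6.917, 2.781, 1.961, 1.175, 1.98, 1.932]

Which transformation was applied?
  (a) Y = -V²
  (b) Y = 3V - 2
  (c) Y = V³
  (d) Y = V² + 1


Checking option (d) Y = V² + 1:
  V = -2.432 -> Y = 6.917 ✓
  V = -1.335 -> Y = 2.781 ✓
  V = -0.981 -> Y = 1.961 ✓
All samples match this transformation.

(d) V² + 1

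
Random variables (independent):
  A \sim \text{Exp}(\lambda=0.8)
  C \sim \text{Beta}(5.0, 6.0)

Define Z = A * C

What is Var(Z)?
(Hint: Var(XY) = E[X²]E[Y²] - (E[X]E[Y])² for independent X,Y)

Var(XY) = E[X²]E[Y²] - (E[X]E[Y])²
E[A] = 1.25, Var(A) = 1.5625
E[C] = 0.45454545, Var(C) = 0.020661157
E[A²] = 1.5625 + 1.25² = 3.125
E[C²] = 0.020661157 + 0.45454545² = 0.22727273
Var(Z) = 3.125*0.22727273 - (1.25*0.45454545)²
= 0.71022727 - 0.32283058 = 0.38739669

0.38739669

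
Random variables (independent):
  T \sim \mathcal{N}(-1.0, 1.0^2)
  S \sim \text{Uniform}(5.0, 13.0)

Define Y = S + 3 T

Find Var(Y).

For independent RVs: Var(aX + bY) = a²Var(X) + b²Var(Y)
Var(T) = 1
Var(S) = 5.3333333
Var(Y) = 3²*1 + 1²*5.3333333
= 9*1 + 1*5.3333333 = 14.333333

14.333333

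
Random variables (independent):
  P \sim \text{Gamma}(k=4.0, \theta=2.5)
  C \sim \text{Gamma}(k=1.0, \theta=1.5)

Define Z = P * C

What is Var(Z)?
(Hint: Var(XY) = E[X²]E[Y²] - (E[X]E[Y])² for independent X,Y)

Var(XY) = E[X²]E[Y²] - (E[X]E[Y])²
E[P] = 10, Var(P) = 25
E[C] = 1.5, Var(C) = 2.25
E[P²] = 25 + 10² = 125
E[C²] = 2.25 + 1.5² = 4.5
Var(Z) = 125*4.5 - (10*1.5)²
= 562.5 - 225 = 337.5

337.5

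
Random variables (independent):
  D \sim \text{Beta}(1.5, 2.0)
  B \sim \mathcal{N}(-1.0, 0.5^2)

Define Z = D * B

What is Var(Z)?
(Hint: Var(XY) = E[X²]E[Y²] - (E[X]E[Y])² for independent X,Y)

Var(XY) = E[X²]E[Y²] - (E[X]E[Y])²
E[D] = 0.42857143, Var(D) = 0.054421769
E[B] = -1, Var(B) = 0.25
E[D²] = 0.054421769 + 0.42857143² = 0.23809524
E[B²] = 0.25 + (-1)² = 1.25
Var(Z) = 0.23809524*1.25 - (0.42857143*(-1))²
= 0.29761905 - 0.18367347 = 0.11394558

0.11394558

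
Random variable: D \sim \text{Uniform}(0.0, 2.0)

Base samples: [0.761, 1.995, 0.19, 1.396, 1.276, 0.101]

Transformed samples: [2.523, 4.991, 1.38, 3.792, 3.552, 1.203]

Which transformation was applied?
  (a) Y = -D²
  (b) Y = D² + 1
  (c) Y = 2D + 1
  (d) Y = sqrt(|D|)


Checking option (c) Y = 2D + 1:
  D = 0.761 -> Y = 2.523 ✓
  D = 1.995 -> Y = 4.991 ✓
  D = 0.19 -> Y = 1.38 ✓
All samples match this transformation.

(c) 2D + 1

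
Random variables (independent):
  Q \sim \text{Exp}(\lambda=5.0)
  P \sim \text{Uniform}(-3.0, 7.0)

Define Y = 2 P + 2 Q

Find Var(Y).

For independent RVs: Var(aX + bY) = a²Var(X) + b²Var(Y)
Var(Q) = 0.04
Var(P) = 8.3333333
Var(Y) = 2²*0.04 + 2²*8.3333333
= 4*0.04 + 4*8.3333333 = 33.493333

33.493333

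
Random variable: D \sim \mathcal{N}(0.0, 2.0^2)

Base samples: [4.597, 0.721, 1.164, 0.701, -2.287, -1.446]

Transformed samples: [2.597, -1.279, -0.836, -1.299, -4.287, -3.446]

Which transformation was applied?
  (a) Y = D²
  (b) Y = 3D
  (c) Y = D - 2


Checking option (c) Y = D - 2:
  D = 4.597 -> Y = 2.597 ✓
  D = 0.721 -> Y = -1.279 ✓
  D = 1.164 -> Y = -0.836 ✓
All samples match this transformation.

(c) D - 2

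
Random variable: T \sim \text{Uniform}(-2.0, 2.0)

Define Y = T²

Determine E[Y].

E[T²] = Var(T) + (E[T])² = 1.3333333 + 0 = 1.3333333

1.3333333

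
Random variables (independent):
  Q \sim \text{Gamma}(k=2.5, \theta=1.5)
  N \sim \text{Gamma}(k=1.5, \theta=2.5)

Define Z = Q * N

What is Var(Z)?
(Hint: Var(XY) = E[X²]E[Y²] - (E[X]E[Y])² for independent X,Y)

Var(XY) = E[X²]E[Y²] - (E[X]E[Y])²
E[Q] = 3.75, Var(Q) = 5.625
E[N] = 3.75, Var(N) = 9.375
E[Q²] = 5.625 + 3.75² = 19.6875
E[N²] = 9.375 + 3.75² = 23.4375
Var(Z) = 19.6875*23.4375 - (3.75*3.75)²
= 461.42578 - 197.75391 = 263.67188

263.67188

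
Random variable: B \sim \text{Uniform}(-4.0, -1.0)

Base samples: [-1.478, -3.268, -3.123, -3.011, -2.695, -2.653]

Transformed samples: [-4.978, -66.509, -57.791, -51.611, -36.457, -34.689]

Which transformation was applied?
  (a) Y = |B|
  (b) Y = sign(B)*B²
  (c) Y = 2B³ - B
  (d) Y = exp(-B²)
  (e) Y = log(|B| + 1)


Checking option (c) Y = 2B³ - B:
  B = -1.478 -> Y = -4.978 ✓
  B = -3.268 -> Y = -66.509 ✓
  B = -3.123 -> Y = -57.791 ✓
All samples match this transformation.

(c) 2B³ - B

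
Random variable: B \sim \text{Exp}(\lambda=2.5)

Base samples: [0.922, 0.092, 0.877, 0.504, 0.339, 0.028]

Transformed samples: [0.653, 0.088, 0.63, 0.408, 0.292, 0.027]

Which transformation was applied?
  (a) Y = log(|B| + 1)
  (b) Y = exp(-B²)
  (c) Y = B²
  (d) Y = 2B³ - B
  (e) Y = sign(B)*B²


Checking option (a) Y = log(|B| + 1):
  B = 0.922 -> Y = 0.653 ✓
  B = 0.092 -> Y = 0.088 ✓
  B = 0.877 -> Y = 0.63 ✓
All samples match this transformation.

(a) log(|B| + 1)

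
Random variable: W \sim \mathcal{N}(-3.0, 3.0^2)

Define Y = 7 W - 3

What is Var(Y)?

For Y = aW + b: Var(Y) = a² * Var(W)
Var(W) = 3.0^2 = 9
Var(Y) = 7² * 9 = 49 * 9 = 441

441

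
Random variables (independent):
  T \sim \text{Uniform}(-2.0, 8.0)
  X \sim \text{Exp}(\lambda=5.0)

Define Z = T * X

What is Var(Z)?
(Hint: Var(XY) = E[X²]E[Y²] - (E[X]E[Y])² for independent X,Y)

Var(XY) = E[X²]E[Y²] - (E[X]E[Y])²
E[T] = 3, Var(T) = 8.3333333
E[X] = 0.2, Var(X) = 0.04
E[T²] = 8.3333333 + 3² = 17.333333
E[X²] = 0.04 + 0.2² = 0.08
Var(Z) = 17.333333*0.08 - (3*0.2)²
= 1.3866667 - 0.36 = 1.0266667

1.0266667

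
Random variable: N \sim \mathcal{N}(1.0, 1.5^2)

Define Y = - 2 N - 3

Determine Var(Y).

For Y = aN + b: Var(Y) = a² * Var(N)
Var(N) = 1.5^2 = 2.25
Var(Y) = (-2)² * 2.25 = 4 * 2.25 = 9

9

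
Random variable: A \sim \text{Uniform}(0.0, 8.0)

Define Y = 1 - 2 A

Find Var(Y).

For Y = aA + b: Var(Y) = a² * Var(A)
Var(A) = (8 - 0)^2/12 = 5.3333333
Var(Y) = (-2)² * 5.3333333 = 4 * 5.3333333 = 21.333333

21.333333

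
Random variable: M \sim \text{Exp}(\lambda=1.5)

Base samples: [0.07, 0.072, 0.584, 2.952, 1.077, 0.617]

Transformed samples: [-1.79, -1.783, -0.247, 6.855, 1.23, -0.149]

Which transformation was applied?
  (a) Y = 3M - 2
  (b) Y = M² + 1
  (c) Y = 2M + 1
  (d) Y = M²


Checking option (a) Y = 3M - 2:
  M = 0.07 -> Y = -1.79 ✓
  M = 0.072 -> Y = -1.783 ✓
  M = 0.584 -> Y = -0.247 ✓
All samples match this transformation.

(a) 3M - 2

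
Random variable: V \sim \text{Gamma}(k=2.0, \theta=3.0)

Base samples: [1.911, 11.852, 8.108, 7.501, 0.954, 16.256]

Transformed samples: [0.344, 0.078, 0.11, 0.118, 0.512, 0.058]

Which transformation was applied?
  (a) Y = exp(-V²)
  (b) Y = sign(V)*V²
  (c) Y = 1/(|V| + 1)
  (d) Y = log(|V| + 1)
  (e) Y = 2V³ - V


Checking option (c) Y = 1/(|V| + 1):
  V = 1.911 -> Y = 0.344 ✓
  V = 11.852 -> Y = 0.078 ✓
  V = 8.108 -> Y = 0.11 ✓
All samples match this transformation.

(c) 1/(|V| + 1)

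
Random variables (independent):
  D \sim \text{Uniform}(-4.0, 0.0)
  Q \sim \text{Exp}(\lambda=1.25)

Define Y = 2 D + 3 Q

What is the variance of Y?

For independent RVs: Var(aX + bY) = a²Var(X) + b²Var(Y)
Var(D) = 1.3333333
Var(Q) = 0.64
Var(Y) = 2²*1.3333333 + 3²*0.64
= 4*1.3333333 + 9*0.64 = 11.093333

11.093333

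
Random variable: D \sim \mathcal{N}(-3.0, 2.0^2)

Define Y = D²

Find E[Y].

Using E[X²] = Var(X) + (E[X])²:
E[D] = -3
Var(D) = 2.0^2 = 4
E[D²] = 4 + (-3)² = 4 + 9 = 13

13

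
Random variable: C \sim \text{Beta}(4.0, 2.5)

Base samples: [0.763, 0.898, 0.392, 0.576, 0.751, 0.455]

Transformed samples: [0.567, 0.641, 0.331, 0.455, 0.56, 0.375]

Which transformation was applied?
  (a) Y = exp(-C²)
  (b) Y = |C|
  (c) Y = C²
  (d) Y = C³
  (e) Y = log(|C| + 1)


Checking option (e) Y = log(|C| + 1):
  C = 0.763 -> Y = 0.567 ✓
  C = 0.898 -> Y = 0.641 ✓
  C = 0.392 -> Y = 0.331 ✓
All samples match this transformation.

(e) log(|C| + 1)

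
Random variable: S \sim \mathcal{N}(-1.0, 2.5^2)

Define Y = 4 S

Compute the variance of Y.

For Y = aS + b: Var(Y) = a² * Var(S)
Var(S) = 2.5^2 = 6.25
Var(Y) = 4² * 6.25 = 16 * 6.25 = 100

100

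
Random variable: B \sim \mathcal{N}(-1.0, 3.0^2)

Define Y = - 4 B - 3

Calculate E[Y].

For Y = -4B - 3:
E[Y] = -4 * E[B] - 3
E[B] = -1.0 = -1
E[Y] = -4 * (-1) - 3 = 1

1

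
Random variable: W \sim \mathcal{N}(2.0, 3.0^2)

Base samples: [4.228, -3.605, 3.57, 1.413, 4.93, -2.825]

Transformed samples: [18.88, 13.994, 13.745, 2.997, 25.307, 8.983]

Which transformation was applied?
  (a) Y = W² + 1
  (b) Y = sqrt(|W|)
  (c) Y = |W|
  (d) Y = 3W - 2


Checking option (a) Y = W² + 1:
  W = 4.228 -> Y = 18.88 ✓
  W = -3.605 -> Y = 13.994 ✓
  W = 3.57 -> Y = 13.745 ✓
All samples match this transformation.

(a) W² + 1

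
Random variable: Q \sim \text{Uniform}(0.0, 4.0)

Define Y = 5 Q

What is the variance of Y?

For Y = aQ + b: Var(Y) = a² * Var(Q)
Var(Q) = (4 - 0)^2/12 = 1.3333333
Var(Y) = 5² * 1.3333333 = 25 * 1.3333333 = 33.333333

33.333333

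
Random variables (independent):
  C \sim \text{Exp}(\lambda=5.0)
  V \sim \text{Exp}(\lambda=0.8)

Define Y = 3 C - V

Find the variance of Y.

For independent RVs: Var(aX + bY) = a²Var(X) + b²Var(Y)
Var(C) = 0.04
Var(V) = 1.5625
Var(Y) = 3²*0.04 + (-1)²*1.5625
= 9*0.04 + 1*1.5625 = 1.9225

1.9225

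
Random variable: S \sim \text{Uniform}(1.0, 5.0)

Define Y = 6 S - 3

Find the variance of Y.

For Y = aS + b: Var(Y) = a² * Var(S)
Var(S) = (5 - 1)^2/12 = 1.3333333
Var(Y) = 6² * 1.3333333 = 36 * 1.3333333 = 48

48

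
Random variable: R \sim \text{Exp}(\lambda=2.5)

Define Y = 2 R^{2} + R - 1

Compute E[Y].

E[Y] = 2*E[R²] + 1*E[R] - 1
E[R] = 0.4
E[R²] = Var(R) + (E[R])² = 0.16 + 0.16 = 0.32
E[Y] = 2*0.32 + 1*0.4 - 1 = 0.04

0.04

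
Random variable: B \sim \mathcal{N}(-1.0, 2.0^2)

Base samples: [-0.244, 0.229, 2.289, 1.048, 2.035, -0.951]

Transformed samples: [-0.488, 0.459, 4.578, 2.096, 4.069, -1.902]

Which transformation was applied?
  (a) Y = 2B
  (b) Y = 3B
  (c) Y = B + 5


Checking option (a) Y = 2B:
  B = -0.244 -> Y = -0.488 ✓
  B = 0.229 -> Y = 0.459 ✓
  B = 2.289 -> Y = 4.578 ✓
All samples match this transformation.

(a) 2B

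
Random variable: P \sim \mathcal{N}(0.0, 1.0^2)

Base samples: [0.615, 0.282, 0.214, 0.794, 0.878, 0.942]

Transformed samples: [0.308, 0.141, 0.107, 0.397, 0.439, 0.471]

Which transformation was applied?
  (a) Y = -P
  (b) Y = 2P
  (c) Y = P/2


Checking option (c) Y = P/2:
  P = 0.615 -> Y = 0.308 ✓
  P = 0.282 -> Y = 0.141 ✓
  P = 0.214 -> Y = 0.107 ✓
All samples match this transformation.

(c) P/2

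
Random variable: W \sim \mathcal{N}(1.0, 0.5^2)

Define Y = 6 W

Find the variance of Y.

For Y = aW + b: Var(Y) = a² * Var(W)
Var(W) = 0.5^2 = 0.25
Var(Y) = 6² * 0.25 = 36 * 0.25 = 9

9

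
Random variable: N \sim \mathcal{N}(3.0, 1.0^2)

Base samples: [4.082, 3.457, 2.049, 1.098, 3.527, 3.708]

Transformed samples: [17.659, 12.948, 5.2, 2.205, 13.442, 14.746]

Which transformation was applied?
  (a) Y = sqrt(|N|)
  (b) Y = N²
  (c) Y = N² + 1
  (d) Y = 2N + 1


Checking option (c) Y = N² + 1:
  N = 4.082 -> Y = 17.659 ✓
  N = 3.457 -> Y = 12.948 ✓
  N = 2.049 -> Y = 5.2 ✓
All samples match this transformation.

(c) N² + 1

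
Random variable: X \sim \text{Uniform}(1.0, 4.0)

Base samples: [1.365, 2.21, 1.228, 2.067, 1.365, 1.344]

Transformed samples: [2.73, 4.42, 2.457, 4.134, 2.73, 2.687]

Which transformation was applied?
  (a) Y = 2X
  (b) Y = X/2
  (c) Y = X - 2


Checking option (a) Y = 2X:
  X = 1.365 -> Y = 2.73 ✓
  X = 2.21 -> Y = 4.42 ✓
  X = 1.228 -> Y = 2.457 ✓
All samples match this transformation.

(a) 2X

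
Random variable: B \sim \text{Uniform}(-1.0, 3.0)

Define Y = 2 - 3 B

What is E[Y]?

For Y = -3B + 2:
E[Y] = -3 * E[B] + 2
E[B] = (-1 + 3)/2 = 1
E[Y] = -3 * 1 + 2 = -1

-1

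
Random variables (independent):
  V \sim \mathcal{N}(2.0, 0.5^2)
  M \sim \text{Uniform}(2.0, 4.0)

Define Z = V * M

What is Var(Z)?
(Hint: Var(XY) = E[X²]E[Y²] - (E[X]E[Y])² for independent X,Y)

Var(XY) = E[X²]E[Y²] - (E[X]E[Y])²
E[V] = 2, Var(V) = 0.25
E[M] = 3, Var(M) = 0.33333333
E[V²] = 0.25 + 2² = 4.25
E[M²] = 0.33333333 + 3² = 9.3333333
Var(Z) = 4.25*9.3333333 - (2*3)²
= 39.666667 - 36 = 3.6666667

3.6666667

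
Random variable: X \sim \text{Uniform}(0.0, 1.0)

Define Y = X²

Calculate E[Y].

Using E[X²] = Var(X) + (E[X])²:
E[X] = 0.5
Var(X) = (1 - 0)^2/12 = 0.083333333
E[X²] = 0.083333333 + 0.5² = 0.083333333 + 0.25 = 0.33333333

0.33333333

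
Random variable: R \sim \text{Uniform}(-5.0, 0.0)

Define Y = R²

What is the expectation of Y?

Using E[X²] = Var(X) + (E[X])²:
E[R] = -2.5
Var(R) = (0 + 5)^2/12 = 2.0833333
E[R²] = 2.0833333 + (-2.5)² = 2.0833333 + 6.25 = 8.3333333

8.3333333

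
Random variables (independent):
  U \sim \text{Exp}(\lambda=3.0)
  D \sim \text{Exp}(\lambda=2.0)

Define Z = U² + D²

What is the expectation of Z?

E[Z] = E[U²] + E[D²]
E[U²] = Var(U) + E[U]² = 0.11111111 + 0.11111111 = 0.22222222
E[D²] = Var(D) + E[D]² = 0.25 + 0.25 = 0.5
E[Z] = 0.22222222 + 0.5 = 0.72222222

0.72222222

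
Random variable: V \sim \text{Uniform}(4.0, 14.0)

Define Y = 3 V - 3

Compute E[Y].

For Y = 3V - 3:
E[Y] = 3 * E[V] - 3
E[V] = (4 + 14)/2 = 9
E[Y] = 3 * 9 - 3 = 24

24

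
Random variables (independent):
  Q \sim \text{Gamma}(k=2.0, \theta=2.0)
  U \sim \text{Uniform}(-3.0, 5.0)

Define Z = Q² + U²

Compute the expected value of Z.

E[Z] = E[Q²] + E[U²]
E[Q²] = Var(Q) + E[Q]² = 8 + 16 = 24
E[U²] = Var(U) + E[U]² = 5.3333333 + 1 = 6.3333333
E[Z] = 24 + 6.3333333 = 30.333333

30.333333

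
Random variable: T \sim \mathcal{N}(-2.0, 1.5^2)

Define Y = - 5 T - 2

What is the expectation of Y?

For Y = -5T - 2:
E[Y] = -5 * E[T] - 2
E[T] = -2.0 = -2
E[Y] = -5 * (-2) - 2 = 8

8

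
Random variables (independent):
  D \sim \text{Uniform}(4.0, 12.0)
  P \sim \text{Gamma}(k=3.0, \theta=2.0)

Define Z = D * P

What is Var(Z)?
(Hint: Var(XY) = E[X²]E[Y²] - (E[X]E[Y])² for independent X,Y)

Var(XY) = E[X²]E[Y²] - (E[X]E[Y])²
E[D] = 8, Var(D) = 5.3333333
E[P] = 6, Var(P) = 12
E[D²] = 5.3333333 + 8² = 69.333333
E[P²] = 12 + 6² = 48
Var(Z) = 69.333333*48 - (8*6)²
= 3328 - 2304 = 1024

1024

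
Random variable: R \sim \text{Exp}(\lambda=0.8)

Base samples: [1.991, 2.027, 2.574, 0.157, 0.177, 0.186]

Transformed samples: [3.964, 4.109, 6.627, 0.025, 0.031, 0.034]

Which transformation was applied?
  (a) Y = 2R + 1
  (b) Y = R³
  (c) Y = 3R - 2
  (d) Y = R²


Checking option (d) Y = R²:
  R = 1.991 -> Y = 3.964 ✓
  R = 2.027 -> Y = 4.109 ✓
  R = 2.574 -> Y = 6.627 ✓
All samples match this transformation.

(d) R²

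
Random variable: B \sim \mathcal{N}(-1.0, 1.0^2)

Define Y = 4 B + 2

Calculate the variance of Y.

For Y = aB + b: Var(Y) = a² * Var(B)
Var(B) = 1.0^2 = 1
Var(Y) = 4² * 1 = 16 * 1 = 16

16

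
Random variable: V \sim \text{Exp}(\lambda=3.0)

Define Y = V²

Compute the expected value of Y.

E[V²] = Var(V) + (E[V])² = 0.11111111 + 0.11111111 = 0.22222222

0.22222222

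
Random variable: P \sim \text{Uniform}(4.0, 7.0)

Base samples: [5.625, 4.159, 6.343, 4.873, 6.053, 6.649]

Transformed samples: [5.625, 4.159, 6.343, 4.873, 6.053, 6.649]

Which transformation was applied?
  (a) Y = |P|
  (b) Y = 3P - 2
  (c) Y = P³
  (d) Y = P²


Checking option (a) Y = |P|:
  P = 5.625 -> Y = 5.625 ✓
  P = 4.159 -> Y = 4.159 ✓
  P = 6.343 -> Y = 6.343 ✓
All samples match this transformation.

(a) |P|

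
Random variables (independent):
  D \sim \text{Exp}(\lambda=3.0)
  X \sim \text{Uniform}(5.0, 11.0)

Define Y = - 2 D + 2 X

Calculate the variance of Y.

For independent RVs: Var(aX + bY) = a²Var(X) + b²Var(Y)
Var(D) = 0.11111111
Var(X) = 3
Var(Y) = (-2)²*0.11111111 + 2²*3
= 4*0.11111111 + 4*3 = 12.444444

12.444444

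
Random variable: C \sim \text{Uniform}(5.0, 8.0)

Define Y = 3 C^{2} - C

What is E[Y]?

E[Y] = 3*E[C²] - 1*E[C]
E[C] = 6.5
E[C²] = Var(C) + (E[C])² = 0.75 + 42.25 = 43
E[Y] = 3*43 - 1*6.5 = 122.5

122.5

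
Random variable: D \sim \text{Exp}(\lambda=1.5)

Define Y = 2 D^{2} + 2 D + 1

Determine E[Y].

E[Y] = 2*E[D²] + 2*E[D] + 1
E[D] = 0.66666667
E[D²] = Var(D) + (E[D])² = 0.44444444 + 0.44444444 = 0.88888889
E[Y] = 2*0.88888889 + 2*0.66666667 + 1 = 4.1111111

4.1111111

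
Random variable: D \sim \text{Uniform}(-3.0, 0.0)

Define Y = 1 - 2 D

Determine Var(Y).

For Y = aD + b: Var(Y) = a² * Var(D)
Var(D) = (0 + 3)^2/12 = 0.75
Var(Y) = (-2)² * 0.75 = 4 * 0.75 = 3

3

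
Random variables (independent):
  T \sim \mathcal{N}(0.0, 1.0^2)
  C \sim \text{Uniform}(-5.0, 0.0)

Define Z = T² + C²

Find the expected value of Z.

E[Z] = E[T²] + E[C²]
E[T²] = Var(T) + E[T]² = 1 + 0 = 1
E[C²] = Var(C) + E[C]² = 2.0833333 + 6.25 = 8.3333333
E[Z] = 1 + 8.3333333 = 9.3333333

9.3333333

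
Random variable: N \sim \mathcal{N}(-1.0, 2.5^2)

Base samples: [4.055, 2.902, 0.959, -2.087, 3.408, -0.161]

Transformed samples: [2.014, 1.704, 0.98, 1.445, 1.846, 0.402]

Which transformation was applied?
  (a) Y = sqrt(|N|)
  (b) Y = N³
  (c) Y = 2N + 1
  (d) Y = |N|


Checking option (a) Y = sqrt(|N|):
  N = 4.055 -> Y = 2.014 ✓
  N = 2.902 -> Y = 1.704 ✓
  N = 0.959 -> Y = 0.98 ✓
All samples match this transformation.

(a) sqrt(|N|)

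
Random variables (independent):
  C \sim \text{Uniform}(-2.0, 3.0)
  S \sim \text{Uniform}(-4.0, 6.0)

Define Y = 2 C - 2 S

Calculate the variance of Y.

For independent RVs: Var(aX + bY) = a²Var(X) + b²Var(Y)
Var(C) = 2.0833333
Var(S) = 8.3333333
Var(Y) = 2²*2.0833333 + (-2)²*8.3333333
= 4*2.0833333 + 4*8.3333333 = 41.666667

41.666667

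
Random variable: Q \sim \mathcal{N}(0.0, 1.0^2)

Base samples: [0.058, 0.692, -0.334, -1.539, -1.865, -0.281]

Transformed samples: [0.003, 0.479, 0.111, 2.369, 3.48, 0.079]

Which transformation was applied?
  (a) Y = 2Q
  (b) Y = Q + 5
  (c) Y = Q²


Checking option (c) Y = Q²:
  Q = 0.058 -> Y = 0.003 ✓
  Q = 0.692 -> Y = 0.479 ✓
  Q = -0.334 -> Y = 0.111 ✓
All samples match this transformation.

(c) Q²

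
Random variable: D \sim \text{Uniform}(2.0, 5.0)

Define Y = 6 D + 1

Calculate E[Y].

For Y = 6D + 1:
E[Y] = 6 * E[D] + 1
E[D] = (2 + 5)/2 = 3.5
E[Y] = 6 * 3.5 + 1 = 22

22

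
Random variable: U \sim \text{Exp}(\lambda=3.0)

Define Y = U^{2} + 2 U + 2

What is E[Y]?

E[Y] = 1*E[U²] + 2*E[U] + 2
E[U] = 0.33333333
E[U²] = Var(U) + (E[U])² = 0.11111111 + 0.11111111 = 0.22222222
E[Y] = 1*0.22222222 + 2*0.33333333 + 2 = 2.8888889

2.8888889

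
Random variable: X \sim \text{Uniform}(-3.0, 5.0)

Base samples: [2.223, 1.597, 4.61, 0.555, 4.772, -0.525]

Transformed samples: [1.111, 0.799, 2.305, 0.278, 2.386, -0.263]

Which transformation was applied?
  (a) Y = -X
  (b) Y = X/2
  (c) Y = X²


Checking option (b) Y = X/2:
  X = 2.223 -> Y = 1.111 ✓
  X = 1.597 -> Y = 0.799 ✓
  X = 4.61 -> Y = 2.305 ✓
All samples match this transformation.

(b) X/2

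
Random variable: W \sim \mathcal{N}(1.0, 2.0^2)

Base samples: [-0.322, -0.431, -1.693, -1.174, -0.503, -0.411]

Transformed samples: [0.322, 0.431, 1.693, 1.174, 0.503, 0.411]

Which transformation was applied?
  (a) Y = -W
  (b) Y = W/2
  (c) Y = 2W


Checking option (a) Y = -W:
  W = -0.322 -> Y = 0.322 ✓
  W = -0.431 -> Y = 0.431 ✓
  W = -1.693 -> Y = 1.693 ✓
All samples match this transformation.

(a) -W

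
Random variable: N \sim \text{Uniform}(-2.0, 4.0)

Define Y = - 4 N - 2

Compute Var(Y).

For Y = aN + b: Var(Y) = a² * Var(N)
Var(N) = (4 + 2)^2/12 = 3
Var(Y) = (-4)² * 3 = 16 * 3 = 48

48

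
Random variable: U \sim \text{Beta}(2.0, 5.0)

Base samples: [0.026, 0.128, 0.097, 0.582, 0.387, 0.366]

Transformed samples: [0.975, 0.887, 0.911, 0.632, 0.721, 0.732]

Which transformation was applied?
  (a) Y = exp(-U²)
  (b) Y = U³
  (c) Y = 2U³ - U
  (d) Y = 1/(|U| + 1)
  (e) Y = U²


Checking option (d) Y = 1/(|U| + 1):
  U = 0.026 -> Y = 0.975 ✓
  U = 0.128 -> Y = 0.887 ✓
  U = 0.097 -> Y = 0.911 ✓
All samples match this transformation.

(d) 1/(|U| + 1)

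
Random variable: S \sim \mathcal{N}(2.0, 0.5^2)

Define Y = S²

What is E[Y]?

Using E[X²] = Var(X) + (E[X])²:
E[S] = 2
Var(S) = 0.5^2 = 0.25
E[S²] = 0.25 + 2² = 0.25 + 4 = 4.25

4.25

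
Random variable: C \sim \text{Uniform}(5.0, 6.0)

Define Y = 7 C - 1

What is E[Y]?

For Y = 7C - 1:
E[Y] = 7 * E[C] - 1
E[C] = (5 + 6)/2 = 5.5
E[Y] = 7 * 5.5 - 1 = 37.5

37.5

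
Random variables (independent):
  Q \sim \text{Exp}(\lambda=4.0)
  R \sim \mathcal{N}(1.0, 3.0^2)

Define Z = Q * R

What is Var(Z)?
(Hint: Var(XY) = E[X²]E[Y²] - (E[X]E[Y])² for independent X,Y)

Var(XY) = E[X²]E[Y²] - (E[X]E[Y])²
E[Q] = 0.25, Var(Q) = 0.0625
E[R] = 1, Var(R) = 9
E[Q²] = 0.0625 + 0.25² = 0.125
E[R²] = 9 + 1² = 10
Var(Z) = 0.125*10 - (0.25*1)²
= 1.25 - 0.0625 = 1.1875

1.1875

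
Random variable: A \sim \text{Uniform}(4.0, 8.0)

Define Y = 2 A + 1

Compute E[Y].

For Y = 2A + 1:
E[Y] = 2 * E[A] + 1
E[A] = (4 + 8)/2 = 6
E[Y] = 2 * 6 + 1 = 13

13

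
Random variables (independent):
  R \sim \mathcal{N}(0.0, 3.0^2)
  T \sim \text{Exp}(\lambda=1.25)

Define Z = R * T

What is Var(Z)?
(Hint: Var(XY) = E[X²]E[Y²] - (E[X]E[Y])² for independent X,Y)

Var(XY) = E[X²]E[Y²] - (E[X]E[Y])²
E[R] = 0, Var(R) = 9
E[T] = 0.8, Var(T) = 0.64
E[R²] = 9 + 0² = 9
E[T²] = 0.64 + 0.8² = 1.28
Var(Z) = 9*1.28 - (0*0.8)²
= 11.52 - 0 = 11.52

11.52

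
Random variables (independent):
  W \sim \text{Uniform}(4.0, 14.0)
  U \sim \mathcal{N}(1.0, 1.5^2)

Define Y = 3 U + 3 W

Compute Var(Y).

For independent RVs: Var(aX + bY) = a²Var(X) + b²Var(Y)
Var(W) = 8.3333333
Var(U) = 2.25
Var(Y) = 3²*8.3333333 + 3²*2.25
= 9*8.3333333 + 9*2.25 = 95.25

95.25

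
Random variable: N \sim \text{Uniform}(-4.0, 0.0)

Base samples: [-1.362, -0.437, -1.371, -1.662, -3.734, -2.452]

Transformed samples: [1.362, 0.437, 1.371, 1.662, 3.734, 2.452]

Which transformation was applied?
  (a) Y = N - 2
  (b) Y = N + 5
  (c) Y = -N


Checking option (c) Y = -N:
  N = -1.362 -> Y = 1.362 ✓
  N = -0.437 -> Y = 0.437 ✓
  N = -1.371 -> Y = 1.371 ✓
All samples match this transformation.

(c) -N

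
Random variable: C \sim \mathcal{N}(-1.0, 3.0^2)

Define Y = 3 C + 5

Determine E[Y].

For Y = 3C + 5:
E[Y] = 3 * E[C] + 5
E[C] = -1.0 = -1
E[Y] = 3 * (-1) + 5 = 2

2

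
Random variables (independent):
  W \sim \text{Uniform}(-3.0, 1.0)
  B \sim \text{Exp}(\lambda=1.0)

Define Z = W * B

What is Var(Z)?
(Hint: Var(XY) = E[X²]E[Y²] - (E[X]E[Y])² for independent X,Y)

Var(XY) = E[X²]E[Y²] - (E[X]E[Y])²
E[W] = -1, Var(W) = 1.3333333
E[B] = 1, Var(B) = 1
E[W²] = 1.3333333 + (-1)² = 2.3333333
E[B²] = 1 + 1² = 2
Var(Z) = 2.3333333*2 - (-1*1)²
= 4.6666667 - 1 = 3.6666667

3.6666667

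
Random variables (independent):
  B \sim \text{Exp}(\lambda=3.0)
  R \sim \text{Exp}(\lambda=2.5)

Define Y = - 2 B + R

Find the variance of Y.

For independent RVs: Var(aX + bY) = a²Var(X) + b²Var(Y)
Var(B) = 0.11111111
Var(R) = 0.16
Var(Y) = (-2)²*0.11111111 + 1²*0.16
= 4*0.11111111 + 1*0.16 = 0.60444444

0.60444444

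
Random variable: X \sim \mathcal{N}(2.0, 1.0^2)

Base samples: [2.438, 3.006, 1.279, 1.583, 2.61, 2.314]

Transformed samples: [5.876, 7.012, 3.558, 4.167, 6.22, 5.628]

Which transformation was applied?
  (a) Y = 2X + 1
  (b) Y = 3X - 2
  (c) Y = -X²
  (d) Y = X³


Checking option (a) Y = 2X + 1:
  X = 2.438 -> Y = 5.876 ✓
  X = 3.006 -> Y = 7.012 ✓
  X = 1.279 -> Y = 3.558 ✓
All samples match this transformation.

(a) 2X + 1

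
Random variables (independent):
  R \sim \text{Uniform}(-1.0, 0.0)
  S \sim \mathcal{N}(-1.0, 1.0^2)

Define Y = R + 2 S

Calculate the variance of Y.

For independent RVs: Var(aX + bY) = a²Var(X) + b²Var(Y)
Var(R) = 0.083333333
Var(S) = 1
Var(Y) = 1²*0.083333333 + 2²*1
= 1*0.083333333 + 4*1 = 4.0833333

4.0833333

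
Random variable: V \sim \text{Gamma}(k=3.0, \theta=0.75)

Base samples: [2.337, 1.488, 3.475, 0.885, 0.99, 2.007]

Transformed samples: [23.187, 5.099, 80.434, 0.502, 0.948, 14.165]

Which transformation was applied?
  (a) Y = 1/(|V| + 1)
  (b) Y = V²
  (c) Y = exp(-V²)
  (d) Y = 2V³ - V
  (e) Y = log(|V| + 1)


Checking option (d) Y = 2V³ - V:
  V = 2.337 -> Y = 23.187 ✓
  V = 1.488 -> Y = 5.099 ✓
  V = 3.475 -> Y = 80.434 ✓
All samples match this transformation.

(d) 2V³ - V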